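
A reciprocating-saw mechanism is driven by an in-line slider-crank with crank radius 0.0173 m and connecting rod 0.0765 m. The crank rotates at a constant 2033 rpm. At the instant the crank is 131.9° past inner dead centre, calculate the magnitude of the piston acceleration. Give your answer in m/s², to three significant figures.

ω = 2π·2033/60 = 212.9 rad/s
x(θ) = r cosθ + √(L² − r² sin²θ); with ω constant, a = ω²·d²x/dθ².
d²x/dθ² = −r cosθ − r²(cos2θ)/√u − r⁴ sin²2θ/(4u^{3/2}),  u = L² − r² sin²θ = 0.00568644 m².
Substituting r = 0.0173 m, L = 0.0765 m, θ = 131.9°: d²x/dθ² = +0.011931 m.
a = ω²·d²x/dθ² = (212.9)²·(+0.011931) = +540.74 m/s²;  |a| = 540.74 m/s².

541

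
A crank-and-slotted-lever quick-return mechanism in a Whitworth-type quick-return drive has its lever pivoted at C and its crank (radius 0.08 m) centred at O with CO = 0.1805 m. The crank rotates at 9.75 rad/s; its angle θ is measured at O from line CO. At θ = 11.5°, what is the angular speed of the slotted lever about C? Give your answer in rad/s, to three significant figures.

2.98

ω = 9.75 rad/s
Crank pin A relative to C: A = (d + r cosθ, r sinθ); lever angle φ = atan2(r sinθ, d + r cosθ).
Differentiating tanφ: φ̇ = rω(d cosθ + r)/(d² + r² + 2dr cosθ).
d² + r² + 2dr cosθ = |CA|² = 0.0672805 m²;  d cosθ + r = +0.25688 m.
|ω_lever| = |0.08·9.75·+0.25688| / 0.0672805 = 2.978 rad/s.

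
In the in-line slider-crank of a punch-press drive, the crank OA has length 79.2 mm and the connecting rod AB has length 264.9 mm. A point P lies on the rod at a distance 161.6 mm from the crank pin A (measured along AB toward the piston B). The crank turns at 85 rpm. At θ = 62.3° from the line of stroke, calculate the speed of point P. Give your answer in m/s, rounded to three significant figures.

ω = 8.901 rad/s.  Crank-pin speed |V_A| = rω = 0.70497 m/s, perpendicular to OA.
Rod angle: sinφ = −(r/L) sinθ ⇒ φ = -15.350°; ω_rod = −rω cosθ/√(L²−r²sin²θ) = -1.2828 rad/s.
V_P = V_A + ω_rod × AP, with AP = 0.1616 m along the rod.
Components: V_Px = −rω sinθ − a·ω_rod·sinφ = -0.67906 m/s;  V_Py = rω cosθ + a·ω_rod·cosφ = +0.12779 m/s.
|V_P| = √(V_Px² + V_Py²) = 0.69098 m/s.

0.691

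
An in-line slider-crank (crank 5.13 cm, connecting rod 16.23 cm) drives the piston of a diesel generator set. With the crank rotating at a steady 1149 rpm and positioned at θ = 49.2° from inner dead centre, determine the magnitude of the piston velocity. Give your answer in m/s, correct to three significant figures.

5.67

ω = 2π·1149/60 = 120.3 rad/s
For an in-line slider-crank, x = r cosθ + √(L² − r² sin²θ), so v = −rω sinθ·[1 + r cosθ/√(L² − r² sin²θ)].
With r = 0.0513 m, L = 0.1623 m, θ = 49.2°: √(L² − r² sin²θ) = 0.15759 m.
v = −0.0513·120.3·0.75700·[1 + 0.0513·0.65342/0.15759] = -5.6665 m/s.
|v| = 5.6665 m/s.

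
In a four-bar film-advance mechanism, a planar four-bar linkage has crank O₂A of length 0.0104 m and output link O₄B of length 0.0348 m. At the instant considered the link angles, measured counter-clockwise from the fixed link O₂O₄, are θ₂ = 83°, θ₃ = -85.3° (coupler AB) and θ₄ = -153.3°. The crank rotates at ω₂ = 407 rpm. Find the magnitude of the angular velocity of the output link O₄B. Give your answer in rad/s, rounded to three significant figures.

ω₂ = 42.62 rad/s (from 407 rpm).
Differentiating the loop-closure r₂e^{iθ₂}+r₃e^{iθ₃}=r₁+r₄e^{iθ₄} gives r₂ω₂e^{iθ₂}+r₃ω₃e^{iθ₃}=r₄ω₄e^{iθ₄}.
Eliminating the other unknown: ω₄ = r₂ω₂ sin(θ₂−θ₃) / [r₄ sin(θ₄−θ₃)].
Numerator sine = +0.20279; denominator sine = -0.92718.
Result = 0.0104·42.62·(+0.20279) / (0.0348·(-0.92718)) = -2.7858 rad/s; magnitude 2.7858 rad/s.

2.79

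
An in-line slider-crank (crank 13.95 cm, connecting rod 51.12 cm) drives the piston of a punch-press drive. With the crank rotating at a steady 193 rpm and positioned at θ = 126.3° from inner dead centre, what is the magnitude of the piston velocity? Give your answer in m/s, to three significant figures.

ω = 2π·193/60 = 20.21 rad/s
For an in-line slider-crank, x = r cosθ + √(L² − r² sin²θ), so v = −rω sinθ·[1 + r cosθ/√(L² − r² sin²θ)].
With r = 0.1395 m, L = 0.5112 m, θ = 126.3°: √(L² − r² sin²θ) = 0.49868 m.
v = −0.1395·20.21·0.80593·[1 + 0.1395·-0.59201/0.49868] = -1.8959 m/s.
|v| = 1.8959 m/s.

1.90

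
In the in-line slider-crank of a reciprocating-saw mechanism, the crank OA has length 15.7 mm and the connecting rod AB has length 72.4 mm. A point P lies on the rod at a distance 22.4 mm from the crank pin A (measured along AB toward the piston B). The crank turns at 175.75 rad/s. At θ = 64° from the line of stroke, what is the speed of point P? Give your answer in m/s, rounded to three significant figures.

ω = 175.8 rad/s.  Crank-pin speed |V_A| = rω = 2.7593 m/s, perpendicular to OA.
Rod angle: sinφ = −(r/L) sinθ ⇒ φ = -11.239°; ω_rod = −rω cosθ/√(L²−r²sin²θ) = -17.034 rad/s.
V_P = V_A + ω_rod × AP, with AP = 0.0224 m along the rod.
Components: V_Px = −rω sinθ − a·ω_rod·sinφ = -2.5544 m/s;  V_Py = rω cosθ + a·ω_rod·cosφ = +0.83535 m/s.
|V_P| = √(V_Px² + V_Py²) = 2.6875 m/s.

2.69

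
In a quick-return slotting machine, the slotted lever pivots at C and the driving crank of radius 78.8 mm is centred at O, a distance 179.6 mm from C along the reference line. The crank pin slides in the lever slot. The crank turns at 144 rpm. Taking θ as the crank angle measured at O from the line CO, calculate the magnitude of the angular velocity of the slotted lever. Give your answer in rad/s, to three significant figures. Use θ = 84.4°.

2.78

ω = 15.08 rad/s (from 144 rpm).
Crank pin A relative to C: A = (d + r cosθ, r sinθ); lever angle φ = atan2(r sinθ, d + r cosθ).
Differentiating tanφ: φ̇ = rω(d cosθ + r)/(d² + r² + 2dr cosθ).
d² + r² + 2dr cosθ = |CA|² = 0.0412277 m²;  d cosθ + r = +0.096326 m.
|ω_lever| = |0.0788·15.08·+0.096326| / 0.0412277 = 2.7763 rad/s.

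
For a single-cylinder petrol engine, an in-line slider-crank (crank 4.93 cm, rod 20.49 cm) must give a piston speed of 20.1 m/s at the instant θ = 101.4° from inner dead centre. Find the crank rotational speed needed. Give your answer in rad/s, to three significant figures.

437

For an in-line slider-crank, |v_piston| = rω|sinθ|·[1 + r cosθ/√(L² − r² sin²θ)].
With r = 0.0493 m, L = 0.2049 m, θ = 101.4°: the bracketed kinematic factor |dx/dθ| = 0.045962 m.
ω = v/|dx/dθ| = 20.1/0.045962 = 437.31 rad/s.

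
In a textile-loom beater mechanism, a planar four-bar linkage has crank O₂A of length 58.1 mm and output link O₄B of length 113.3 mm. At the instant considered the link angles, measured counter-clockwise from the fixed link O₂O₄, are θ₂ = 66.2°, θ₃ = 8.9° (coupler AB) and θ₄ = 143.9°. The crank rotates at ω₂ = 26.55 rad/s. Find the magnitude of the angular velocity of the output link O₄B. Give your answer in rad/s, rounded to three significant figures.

ω₂ = 26.55 rad/s
Differentiating the loop-closure r₂e^{iθ₂}+r₃e^{iθ₃}=r₁+r₄e^{iθ₄} gives r₂ω₂e^{iθ₂}+r₃ω₃e^{iθ₃}=r₄ω₄e^{iθ₄}.
Eliminating the other unknown: ω₄ = r₂ω₂ sin(θ₂−θ₃) / [r₄ sin(θ₄−θ₃)].
Numerator sine = +0.84151; denominator sine = +0.70711.
Result = 0.0581·26.55·(+0.84151) / (0.1133·(+0.70711)) = +16.203 rad/s; magnitude 16.203 rad/s.

16.2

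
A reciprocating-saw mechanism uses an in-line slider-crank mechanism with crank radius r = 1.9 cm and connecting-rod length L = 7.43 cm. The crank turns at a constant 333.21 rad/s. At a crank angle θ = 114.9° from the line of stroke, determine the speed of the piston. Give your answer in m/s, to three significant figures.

ω = 333.2 rad/s
For an in-line slider-crank, x = r cosθ + √(L² − r² sin²θ), so v = −rω sinθ·[1 + r cosθ/√(L² − r² sin²θ)].
With r = 0.019 m, L = 0.0743 m, θ = 114.9°: √(L² − r² sin²θ) = 0.072274 m.
v = −0.019·333.2·0.90704·[1 + 0.019·-0.42104/0.072274] = -5.1069 m/s.
|v| = 5.1069 m/s.

5.11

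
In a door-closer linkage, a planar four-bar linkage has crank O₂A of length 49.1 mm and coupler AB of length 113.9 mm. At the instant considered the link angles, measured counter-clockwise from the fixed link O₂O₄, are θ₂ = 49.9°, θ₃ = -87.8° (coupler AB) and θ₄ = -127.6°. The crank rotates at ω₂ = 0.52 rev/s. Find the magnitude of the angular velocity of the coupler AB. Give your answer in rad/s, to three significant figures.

0.0960

ω₂ = 3.267 rad/s (from 0.52 rev/s).
Differentiating the loop-closure r₂e^{iθ₂}+r₃e^{iθ₃}=r₁+r₄e^{iθ₄} gives r₂ω₂e^{iθ₂}+r₃ω₃e^{iθ₃}=r₄ω₄e^{iθ₄}.
Eliminating the other unknown: ω₃ = r₂ω₂ sin(θ₄−θ₂) / [r₃ sin(θ₃−θ₄)].
Numerator sine = -0.04362; denominator sine = +0.64011.
Result = 0.0491·3.267·(-0.04362) / (0.1139·(+0.64011)) = -0.095977 rad/s; magnitude 0.095977 rad/s.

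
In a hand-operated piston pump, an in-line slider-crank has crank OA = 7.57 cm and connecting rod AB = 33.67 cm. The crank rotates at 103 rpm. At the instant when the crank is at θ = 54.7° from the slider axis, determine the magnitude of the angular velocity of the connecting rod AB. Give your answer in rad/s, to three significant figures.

ω = 10.79 rad/s (converted from 103 rpm).
The rod makes angle φ with the slider axis where L sinφ = r sinθ; differentiating, L cosφ·φ̇ = r ω cosθ.
L cosφ = √(L² − r² sin²θ) = 0.33098 m.
|ω_rod| = r ω |cosθ| / √(L² − r² sin²θ) = 0.0757·10.79·0.57786/0.33098 = 1.4255 rad/s.

1.43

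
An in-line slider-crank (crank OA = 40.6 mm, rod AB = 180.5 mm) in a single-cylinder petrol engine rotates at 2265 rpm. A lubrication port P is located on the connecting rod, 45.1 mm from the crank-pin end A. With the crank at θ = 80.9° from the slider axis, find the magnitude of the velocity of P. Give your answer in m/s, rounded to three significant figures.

9.66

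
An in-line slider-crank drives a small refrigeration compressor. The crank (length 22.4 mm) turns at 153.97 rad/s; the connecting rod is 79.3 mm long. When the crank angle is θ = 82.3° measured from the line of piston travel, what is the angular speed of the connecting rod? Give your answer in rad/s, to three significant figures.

ω = 154 rad/s
The rod makes angle φ with the slider axis where L sinφ = r sinθ; differentiating, L cosφ·φ̇ = r ω cosθ.
L cosφ = √(L² − r² sin²θ) = 0.07613 m.
|ω_rod| = r ω |cosθ| / √(L² − r² sin²θ) = 0.0224·154·0.13399/0.07613 = 6.07 rad/s.

6.07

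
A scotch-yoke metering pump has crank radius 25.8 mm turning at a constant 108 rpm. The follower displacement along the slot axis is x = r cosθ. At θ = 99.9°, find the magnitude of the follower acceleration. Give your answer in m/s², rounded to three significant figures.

ω = 11.31 rad/s (from 108 rpm).
x = r cosθ ⇒ ẍ = −rω² cosθ (ω constant).
|a| = rω²|cosθ| = 0.0258·(11.31)²·|cos 99.9°| = 0.56738 m/s².

0.567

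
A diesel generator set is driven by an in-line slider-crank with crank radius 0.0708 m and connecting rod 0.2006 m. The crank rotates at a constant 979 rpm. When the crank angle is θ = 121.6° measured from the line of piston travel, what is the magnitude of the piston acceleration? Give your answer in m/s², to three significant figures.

507

ω = 2π·979/60 = 102.5 rad/s
x(θ) = r cosθ + √(L² − r² sin²θ); with ω constant, a = ω²·d²x/dθ².
d²x/dθ² = −r cosθ − r²(cos2θ)/√u − r⁴ sin²2θ/(4u^{3/2}),  u = L² − r² sin²θ = 0.036604 m².
Substituting r = 0.0708 m, L = 0.2006 m, θ = 121.6°: d²x/dθ² = +0.048197 m.
a = ω²·d²x/dθ² = (102.5)²·(+0.048197) = +506.57 m/s²;  |a| = 506.57 m/s².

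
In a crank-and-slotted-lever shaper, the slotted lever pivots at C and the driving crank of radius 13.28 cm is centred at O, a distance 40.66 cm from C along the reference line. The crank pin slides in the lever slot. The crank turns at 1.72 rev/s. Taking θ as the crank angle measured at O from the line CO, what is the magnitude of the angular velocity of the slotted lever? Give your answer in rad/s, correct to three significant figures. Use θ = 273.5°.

1.19

ω = 10.81 rad/s (from 1.72 rev/s).
Crank pin A relative to C: A = (d + r cosθ, r sinθ); lever angle φ = atan2(r sinθ, d + r cosθ).
Differentiating tanφ: φ̇ = rω(d cosθ + r)/(d² + r² + 2dr cosθ).
d² + r² + 2dr cosθ = |CA|² = 0.189552 m²;  d cosθ + r = +0.15762 m.
|ω_lever| = |0.1328·10.81·+0.15762| / 0.189552 = 1.1934 rad/s.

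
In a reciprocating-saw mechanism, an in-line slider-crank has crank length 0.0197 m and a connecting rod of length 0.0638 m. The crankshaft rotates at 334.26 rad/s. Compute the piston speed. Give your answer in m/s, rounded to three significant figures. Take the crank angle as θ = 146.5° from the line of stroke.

ω = 334.3 rad/s
For an in-line slider-crank, x = r cosθ + √(L² − r² sin²θ), so v = −rω sinθ·[1 + r cosθ/√(L² − r² sin²θ)].
With r = 0.0197 m, L = 0.0638 m, θ = 146.5°: √(L² − r² sin²θ) = 0.062867 m.
v = −0.0197·334.3·0.55194·[1 + 0.0197·-0.83389/0.062867] = -2.6847 m/s.
|v| = 2.6847 m/s.

2.68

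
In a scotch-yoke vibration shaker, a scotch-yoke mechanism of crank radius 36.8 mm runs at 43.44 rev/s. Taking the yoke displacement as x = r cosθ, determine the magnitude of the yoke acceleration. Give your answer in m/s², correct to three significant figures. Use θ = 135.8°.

1970

ω = 272.9 rad/s (from 43.44 rev/s).
x = r cosθ ⇒ ẍ = −rω² cosθ (ω constant).
|a| = rω²|cosθ| = 0.0368·(272.9)²·|cos 135.8°| = 1965.4 m/s².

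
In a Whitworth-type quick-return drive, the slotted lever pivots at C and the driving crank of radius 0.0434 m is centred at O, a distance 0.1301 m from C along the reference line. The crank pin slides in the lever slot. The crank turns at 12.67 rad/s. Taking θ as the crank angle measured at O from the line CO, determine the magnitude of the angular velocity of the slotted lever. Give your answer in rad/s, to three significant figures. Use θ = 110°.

0.0403

ω = 12.67 rad/s
Crank pin A relative to C: A = (d + r cosθ, r sinθ); lever angle φ = atan2(r sinθ, d + r cosθ).
Differentiating tanφ: φ̇ = rω(d cosθ + r)/(d² + r² + 2dr cosθ).
d² + r² + 2dr cosθ = |CA|² = 0.0149472 m²;  d cosθ + r = -0.0010968 m.
|ω_lever| = |0.0434·12.67·-0.0010968| / 0.0149472 = 0.04035 rad/s.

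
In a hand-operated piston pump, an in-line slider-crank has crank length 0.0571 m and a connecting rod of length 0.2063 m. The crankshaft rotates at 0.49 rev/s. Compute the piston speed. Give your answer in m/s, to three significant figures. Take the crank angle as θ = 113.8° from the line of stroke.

ω = 2π·0.49 = 3.079 rad/s
For an in-line slider-crank, x = r cosθ + √(L² − r² sin²θ), so v = −rω sinθ·[1 + r cosθ/√(L² − r² sin²θ)].
With r = 0.0571 m, L = 0.2063 m, θ = 113.8°: √(L² − r² sin²θ) = 0.19958 m.
v = −0.0571·3.079·0.91496·[1 + 0.0571·-0.40355/0.19958] = -0.14228 m/s.
|v| = 0.14228 m/s.

0.142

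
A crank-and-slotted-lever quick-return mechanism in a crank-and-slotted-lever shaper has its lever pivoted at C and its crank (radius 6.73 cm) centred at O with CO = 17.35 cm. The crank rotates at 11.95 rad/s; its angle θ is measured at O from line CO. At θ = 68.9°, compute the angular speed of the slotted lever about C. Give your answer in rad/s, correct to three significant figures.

2.42

ω = 11.95 rad/s
Crank pin A relative to C: A = (d + r cosθ, r sinθ); lever angle φ = atan2(r sinθ, d + r cosθ).
Differentiating tanφ: φ̇ = rω(d cosθ + r)/(d² + r² + 2dr cosθ).
d² + r² + 2dr cosθ = |CA|² = 0.0430386 m²;  d cosθ + r = +0.12976 m.
|ω_lever| = |0.0673·11.95·+0.12976| / 0.0430386 = 2.4247 rad/s.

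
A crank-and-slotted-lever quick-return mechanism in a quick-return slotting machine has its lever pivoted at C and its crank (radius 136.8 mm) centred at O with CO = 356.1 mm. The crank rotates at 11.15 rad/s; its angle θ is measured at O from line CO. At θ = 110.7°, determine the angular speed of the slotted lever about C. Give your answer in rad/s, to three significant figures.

ω = 11.15 rad/s
Crank pin A relative to C: A = (d + r cosθ, r sinθ); lever angle φ = atan2(r sinθ, d + r cosθ).
Differentiating tanφ: φ̇ = rω(d cosθ + r)/(d² + r² + 2dr cosθ).
d² + r² + 2dr cosθ = |CA|² = 0.111083 m²;  d cosθ + r = +0.010928 m.
|ω_lever| = |0.1368·11.15·+0.010928| / 0.111083 = 0.15005 rad/s.

0.150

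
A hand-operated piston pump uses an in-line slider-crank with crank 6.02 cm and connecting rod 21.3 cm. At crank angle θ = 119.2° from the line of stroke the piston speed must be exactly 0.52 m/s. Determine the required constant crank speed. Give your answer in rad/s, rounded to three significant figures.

11.5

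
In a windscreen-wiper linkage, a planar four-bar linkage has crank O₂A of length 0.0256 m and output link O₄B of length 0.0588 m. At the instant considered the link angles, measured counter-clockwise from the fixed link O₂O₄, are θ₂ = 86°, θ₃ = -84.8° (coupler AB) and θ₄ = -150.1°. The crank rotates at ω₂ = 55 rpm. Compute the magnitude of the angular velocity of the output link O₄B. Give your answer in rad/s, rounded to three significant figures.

0.441

ω₂ = 5.76 rad/s (from 55 rpm).
Differentiating the loop-closure r₂e^{iθ₂}+r₃e^{iθ₃}=r₁+r₄e^{iθ₄} gives r₂ω₂e^{iθ₂}+r₃ω₃e^{iθ₃}=r₄ω₄e^{iθ₄}.
Eliminating the other unknown: ω₄ = r₂ω₂ sin(θ₂−θ₃) / [r₄ sin(θ₄−θ₃)].
Numerator sine = +0.15988; denominator sine = -0.90851.
Result = 0.0256·5.76·(+0.15988) / (0.0588·(-0.90851)) = -0.44129 rad/s; magnitude 0.44129 rad/s.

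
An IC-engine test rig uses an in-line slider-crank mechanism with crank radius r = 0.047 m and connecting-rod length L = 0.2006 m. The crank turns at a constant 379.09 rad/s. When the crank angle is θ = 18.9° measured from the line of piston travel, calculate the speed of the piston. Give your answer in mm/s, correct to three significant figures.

ω = 379.1 rad/s
For an in-line slider-crank, x = r cosθ + √(L² − r² sin²θ), so v = −rω sinθ·[1 + r cosθ/√(L² − r² sin²θ)].
With r = 0.047 m, L = 0.2006 m, θ = 18.9°: √(L² − r² sin²θ) = 0.20002 m.
v = −0.047·379.1·0.32392·[1 + 0.047·0.94609/0.20002] = -7.0543 m/s.
|v| = 7.0543 m/s = 7054.3 mm/s.

7050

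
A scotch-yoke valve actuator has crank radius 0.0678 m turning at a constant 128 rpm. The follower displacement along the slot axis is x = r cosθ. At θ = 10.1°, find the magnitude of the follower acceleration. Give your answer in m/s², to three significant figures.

12.0

ω = 13.4 rad/s (from 128 rpm).
x = r cosθ ⇒ ẍ = −rω² cosθ (ω constant).
|a| = rω²|cosθ| = 0.0678·(13.4)²·|cos 10.1°| = 11.993 m/s².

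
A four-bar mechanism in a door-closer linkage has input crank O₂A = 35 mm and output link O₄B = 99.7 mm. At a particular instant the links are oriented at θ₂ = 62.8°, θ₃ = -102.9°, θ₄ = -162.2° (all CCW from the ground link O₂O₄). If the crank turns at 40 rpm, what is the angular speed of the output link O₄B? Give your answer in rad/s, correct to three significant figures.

0.422

ω₂ = 4.189 rad/s (from 40 rpm).
Differentiating the loop-closure r₂e^{iθ₂}+r₃e^{iθ₃}=r₁+r₄e^{iθ₄} gives r₂ω₂e^{iθ₂}+r₃ω₃e^{iθ₃}=r₄ω₄e^{iθ₄}.
Eliminating the other unknown: ω₄ = r₂ω₂ sin(θ₂−θ₃) / [r₄ sin(θ₄−θ₃)].
Numerator sine = +0.24700; denominator sine = -0.85985.
Result = 0.035·4.189·(+0.24700) / (0.0997·(-0.85985)) = -0.42241 rad/s; magnitude 0.42241 rad/s.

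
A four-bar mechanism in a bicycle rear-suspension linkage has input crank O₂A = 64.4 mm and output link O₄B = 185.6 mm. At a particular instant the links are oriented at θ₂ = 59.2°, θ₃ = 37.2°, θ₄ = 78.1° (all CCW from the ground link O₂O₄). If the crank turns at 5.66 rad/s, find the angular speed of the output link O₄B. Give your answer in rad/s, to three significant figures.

ω₂ = 5.66 rad/s
Differentiating the loop-closure r₂e^{iθ₂}+r₃e^{iθ₃}=r₁+r₄e^{iθ₄} gives r₂ω₂e^{iθ₂}+r₃ω₃e^{iθ₃}=r₄ω₄e^{iθ₄}.
Eliminating the other unknown: ω₄ = r₂ω₂ sin(θ₂−θ₃) / [r₄ sin(θ₄−θ₃)].
Numerator sine = +0.37461; denominator sine = +0.65474.
Result = 0.0644·5.66·(+0.37461) / (0.1856·(+0.65474)) = +1.1236 rad/s; magnitude 1.1236 rad/s.

1.12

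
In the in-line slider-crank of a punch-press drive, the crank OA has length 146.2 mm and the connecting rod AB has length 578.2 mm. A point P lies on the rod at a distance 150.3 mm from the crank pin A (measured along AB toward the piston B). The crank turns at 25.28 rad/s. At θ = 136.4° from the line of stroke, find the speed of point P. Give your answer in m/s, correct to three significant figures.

3.13

ω = 25.28 rad/s.  Crank-pin speed |V_A| = rω = 3.6959 m/s, perpendicular to OA.
Rod angle: sinφ = −(r/L) sinθ ⇒ φ = -10.042°; ω_rod = −rω cosθ/√(L²−r²sin²θ) = +4.701 rad/s.
V_P = V_A + ω_rod × AP, with AP = 0.1503 m along the rod.
Components: V_Px = −rω sinθ − a·ω_rod·sinφ = -2.4256 m/s;  V_Py = rω cosθ + a·ω_rod·cosφ = -1.9808 m/s.
|V_P| = √(V_Px² + V_Py²) = 3.1316 m/s.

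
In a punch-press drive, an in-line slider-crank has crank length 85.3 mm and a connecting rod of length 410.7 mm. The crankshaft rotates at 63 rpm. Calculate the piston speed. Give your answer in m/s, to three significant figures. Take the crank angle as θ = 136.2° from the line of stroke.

ω = 2π·63/60 = 6.597 rad/s
For an in-line slider-crank, x = r cosθ + √(L² − r² sin²θ), so v = −rω sinθ·[1 + r cosθ/√(L² − r² sin²θ)].
With r = 0.0853 m, L = 0.4107 m, θ = 136.2°: √(L² − r² sin²θ) = 0.40643 m.
v = −0.0853·6.597·0.69214·[1 + 0.0853·-0.72176/0.40643] = -0.3305 m/s.
|v| = 0.3305 m/s.

0.331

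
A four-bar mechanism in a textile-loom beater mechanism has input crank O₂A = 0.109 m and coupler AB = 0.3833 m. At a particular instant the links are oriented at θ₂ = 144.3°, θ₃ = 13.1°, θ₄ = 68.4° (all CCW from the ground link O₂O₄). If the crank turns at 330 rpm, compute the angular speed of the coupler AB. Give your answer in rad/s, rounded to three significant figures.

ω₂ = 34.56 rad/s (from 330 rpm).
Differentiating the loop-closure r₂e^{iθ₂}+r₃e^{iθ₃}=r₁+r₄e^{iθ₄} gives r₂ω₂e^{iθ₂}+r₃ω₃e^{iθ₃}=r₄ω₄e^{iθ₄}.
Eliminating the other unknown: ω₃ = r₂ω₂ sin(θ₄−θ₂) / [r₃ sin(θ₃−θ₄)].
Numerator sine = -0.96987; denominator sine = -0.82214.
Result = 0.109·34.56·(-0.96987) / (0.3833·(-0.82214)) = +11.593 rad/s; magnitude 11.593 rad/s.

11.6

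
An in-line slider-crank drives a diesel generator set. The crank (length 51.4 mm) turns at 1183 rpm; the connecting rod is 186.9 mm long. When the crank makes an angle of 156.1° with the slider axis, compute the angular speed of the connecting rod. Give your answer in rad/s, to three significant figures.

ω = 123.9 rad/s (converted from 1183 rpm).
The rod makes angle φ with the slider axis where L sinφ = r sinθ; differentiating, L cosφ·φ̇ = r ω cosθ.
L cosφ = √(L² − r² sin²θ) = 0.18574 m.
|ω_rod| = r ω |cosθ| / √(L² − r² sin²θ) = 0.0514·123.9·0.91425/0.18574 = 31.343 rad/s.

31.3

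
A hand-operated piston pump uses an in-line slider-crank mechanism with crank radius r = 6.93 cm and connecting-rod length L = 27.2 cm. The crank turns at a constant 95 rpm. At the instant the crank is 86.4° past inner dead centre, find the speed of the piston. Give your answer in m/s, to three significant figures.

0.699

ω = 2π·95/60 = 9.948 rad/s
For an in-line slider-crank, x = r cosθ + √(L² − r² sin²θ), so v = −rω sinθ·[1 + r cosθ/√(L² − r² sin²θ)].
With r = 0.0693 m, L = 0.272 m, θ = 86.4°: √(L² − r² sin²θ) = 0.26306 m.
v = −0.0693·9.948·0.99803·[1 + 0.0693·0.06279/0.26306] = -0.69944 m/s.
|v| = 0.69944 m/s.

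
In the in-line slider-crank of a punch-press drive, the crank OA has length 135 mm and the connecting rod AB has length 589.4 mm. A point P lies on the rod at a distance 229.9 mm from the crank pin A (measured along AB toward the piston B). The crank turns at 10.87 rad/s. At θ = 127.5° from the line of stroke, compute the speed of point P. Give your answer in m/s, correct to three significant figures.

1.23

ω = 10.87 rad/s.  Crank-pin speed |V_A| = rω = 1.4674 m/s, perpendicular to OA.
Rod angle: sinφ = −(r/L) sinθ ⇒ φ = -10.470°; ω_rod = −rω cosθ/√(L²−r²sin²θ) = +1.5413 rad/s.
V_P = V_A + ω_rod × AP, with AP = 0.2299 m along the rod.
Components: V_Px = −rω sinθ − a·ω_rod·sinφ = -1.0998 m/s;  V_Py = rω cosθ + a·ω_rod·cosφ = -0.54488 m/s.
|V_P| = √(V_Px² + V_Py²) = 1.2274 m/s.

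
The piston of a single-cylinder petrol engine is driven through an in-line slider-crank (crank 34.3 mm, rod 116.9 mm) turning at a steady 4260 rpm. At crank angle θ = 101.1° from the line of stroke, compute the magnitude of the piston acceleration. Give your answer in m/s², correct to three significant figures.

ω = 2π·4260/60 = 446.1 rad/s
x(θ) = r cosθ + √(L² − r² sin²θ); with ω constant, a = ω²·d²x/dθ².
d²x/dθ² = −r cosθ − r²(cos2θ)/√u − r⁴ sin²2θ/(4u^{3/2}),  u = L² − r² sin²θ = 0.0125327 m².
Substituting r = 0.0343 m, L = 0.1169 m, θ = 101.1°: d²x/dθ² = +0.016298 m.
a = ω²·d²x/dθ² = (446.1)²·(+0.016298) = +3243.5 m/s²;  |a| = 3243.5 m/s².

3240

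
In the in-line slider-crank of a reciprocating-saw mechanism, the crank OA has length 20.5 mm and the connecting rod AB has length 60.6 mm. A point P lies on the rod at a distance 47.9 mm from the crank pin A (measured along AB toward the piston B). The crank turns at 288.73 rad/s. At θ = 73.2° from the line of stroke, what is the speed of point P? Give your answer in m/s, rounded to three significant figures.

6.14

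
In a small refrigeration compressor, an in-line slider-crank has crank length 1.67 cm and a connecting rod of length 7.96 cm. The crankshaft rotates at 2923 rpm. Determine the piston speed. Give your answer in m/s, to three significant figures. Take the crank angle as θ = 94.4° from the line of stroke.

ω = 2π·2923/60 = 306.1 rad/s
For an in-line slider-crank, x = r cosθ + √(L² − r² sin²θ), so v = −rω sinθ·[1 + r cosθ/√(L² − r² sin²θ)].
With r = 0.0167 m, L = 0.0796 m, θ = 94.4°: √(L² − r² sin²θ) = 0.077839 m.
v = −0.0167·306.1·0.99705·[1 + 0.0167·-0.07672/0.077839] = -5.0128 m/s.
|v| = 5.0128 m/s.

5.01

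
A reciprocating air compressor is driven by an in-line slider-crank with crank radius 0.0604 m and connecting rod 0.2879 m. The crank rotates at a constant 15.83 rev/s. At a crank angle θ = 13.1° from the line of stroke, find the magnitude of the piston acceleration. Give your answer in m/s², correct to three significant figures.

695

ω = 2π·15.8 = 99.46 rad/s
x(θ) = r cosθ + √(L² − r² sin²θ); with ω constant, a = ω²·d²x/dθ².
d²x/dθ² = −r cosθ − r²(cos2θ)/√u − r⁴ sin²2θ/(4u^{3/2}),  u = L² − r² sin²θ = 0.082699 m².
Substituting r = 0.0604 m, L = 0.2879 m, θ = 13.1°: d²x/dθ² = -0.070238 m.
a = ω²·d²x/dθ² = (99.46)²·(-0.070238) = -694.85 m/s²;  |a| = 694.85 m/s².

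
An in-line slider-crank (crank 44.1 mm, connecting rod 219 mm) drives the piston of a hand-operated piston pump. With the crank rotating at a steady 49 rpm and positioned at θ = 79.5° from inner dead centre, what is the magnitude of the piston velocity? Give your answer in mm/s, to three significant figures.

231

ω = 2π·49/60 = 5.131 rad/s
For an in-line slider-crank, x = r cosθ + √(L² − r² sin²θ), so v = −rω sinθ·[1 + r cosθ/√(L² − r² sin²θ)].
With r = 0.0441 m, L = 0.219 m, θ = 79.5°: √(L² − r² sin²θ) = 0.21466 m.
v = −0.0441·5.131·0.98325·[1 + 0.0441·0.18224/0.21466] = -0.23083 m/s.
|v| = 0.23083 m/s = 230.83 mm/s.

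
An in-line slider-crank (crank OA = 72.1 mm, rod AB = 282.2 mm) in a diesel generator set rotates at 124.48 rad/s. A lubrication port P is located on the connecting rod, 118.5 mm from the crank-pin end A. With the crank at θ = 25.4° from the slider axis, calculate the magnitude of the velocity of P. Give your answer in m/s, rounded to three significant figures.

6.32

ω = 124.5 rad/s.  Crank-pin speed |V_A| = rω = 8.975 m/s, perpendicular to OA.
Rod angle: sinφ = −(r/L) sinθ ⇒ φ = -6.292°; ω_rod = −rω cosθ/√(L²−r²sin²θ) = -28.904 rad/s.
V_P = V_A + ω_rod × AP, with AP = 0.1185 m along the rod.
Components: V_Px = −rω sinθ − a·ω_rod·sinφ = -4.225 m/s;  V_Py = rω cosθ + a·ω_rod·cosφ = +4.703 m/s.
|V_P| = √(V_Px² + V_Py²) = 6.3221 m/s.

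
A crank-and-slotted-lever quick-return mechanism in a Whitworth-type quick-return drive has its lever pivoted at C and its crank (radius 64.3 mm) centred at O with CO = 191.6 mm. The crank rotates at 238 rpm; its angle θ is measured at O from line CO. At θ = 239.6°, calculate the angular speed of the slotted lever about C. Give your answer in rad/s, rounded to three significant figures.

1.84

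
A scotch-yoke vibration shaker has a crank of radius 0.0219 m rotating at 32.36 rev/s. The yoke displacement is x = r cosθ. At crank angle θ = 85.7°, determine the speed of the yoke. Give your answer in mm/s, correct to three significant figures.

4440

ω = 203.3 rad/s (from 32.36 rev/s).
x = r cosθ ⇒ ẋ = −rω sinθ.
|v| = rω|sinθ| = 0.0219·203.3·|sin 85.7°| = 4.4403 m/s = 4440.3 mm/s.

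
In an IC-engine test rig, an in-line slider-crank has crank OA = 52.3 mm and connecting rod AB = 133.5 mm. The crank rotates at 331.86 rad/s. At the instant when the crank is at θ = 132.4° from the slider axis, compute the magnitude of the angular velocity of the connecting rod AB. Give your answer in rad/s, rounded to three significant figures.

91.6

ω = 331.9 rad/s
The rod makes angle φ with the slider axis where L sinφ = r sinθ; differentiating, L cosφ·φ̇ = r ω cosθ.
L cosφ = √(L² − r² sin²θ) = 0.12779 m.
|ω_rod| = r ω |cosθ| / √(L² − r² sin²θ) = 0.0523·331.9·0.67430/0.12779 = 91.582 rad/s.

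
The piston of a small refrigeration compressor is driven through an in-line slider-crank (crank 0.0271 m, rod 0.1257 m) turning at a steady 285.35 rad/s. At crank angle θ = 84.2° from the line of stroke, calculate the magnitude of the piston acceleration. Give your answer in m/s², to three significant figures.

254

ω = 285.4 rad/s
x(θ) = r cosθ + √(L² − r² sin²θ); with ω constant, a = ω²·d²x/dθ².
d²x/dθ² = −r cosθ − r²(cos2θ)/√u − r⁴ sin²2θ/(4u^{3/2}),  u = L² − r² sin²θ = 0.0150736 m².
Substituting r = 0.0271 m, L = 0.1257 m, θ = 84.2°: d²x/dθ² = +0.003118 m.
a = ω²·d²x/dθ² = (285.4)²·(+0.003118) = +253.88 m/s²;  |a| = 253.88 m/s².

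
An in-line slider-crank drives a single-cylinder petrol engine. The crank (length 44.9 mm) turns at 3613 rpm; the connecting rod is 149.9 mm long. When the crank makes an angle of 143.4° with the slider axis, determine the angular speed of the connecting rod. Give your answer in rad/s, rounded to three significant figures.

92.5

ω = 378.4 rad/s (converted from 3613 rpm).
The rod makes angle φ with the slider axis where L sinφ = r sinθ; differentiating, L cosφ·φ̇ = r ω cosθ.
L cosφ = √(L² − r² sin²θ) = 0.14749 m.
|ω_rod| = r ω |cosθ| / √(L² − r² sin²θ) = 0.0449·378.4·0.80282/0.14749 = 92.469 rad/s.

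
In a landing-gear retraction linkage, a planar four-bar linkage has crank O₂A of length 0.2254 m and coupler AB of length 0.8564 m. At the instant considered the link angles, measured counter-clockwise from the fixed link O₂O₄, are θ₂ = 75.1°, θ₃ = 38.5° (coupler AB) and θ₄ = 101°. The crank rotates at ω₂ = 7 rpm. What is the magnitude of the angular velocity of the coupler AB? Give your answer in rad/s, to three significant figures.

0.0950

ω₂ = 0.733 rad/s (from 7 rpm).
Differentiating the loop-closure r₂e^{iθ₂}+r₃e^{iθ₃}=r₁+r₄e^{iθ₄} gives r₂ω₂e^{iθ₂}+r₃ω₃e^{iθ₃}=r₄ω₄e^{iθ₄}.
Eliminating the other unknown: ω₃ = r₂ω₂ sin(θ₄−θ₂) / [r₃ sin(θ₃−θ₄)].
Numerator sine = +0.43680; denominator sine = -0.88701.
Result = 0.2254·0.733·(+0.43680) / (0.8564·(-0.88701)) = -0.095008 rad/s; magnitude 0.095008 rad/s.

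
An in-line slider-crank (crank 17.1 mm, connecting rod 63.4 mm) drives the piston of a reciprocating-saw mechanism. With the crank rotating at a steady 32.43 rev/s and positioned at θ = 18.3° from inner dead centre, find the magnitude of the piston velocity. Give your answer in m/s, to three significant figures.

ω = 2π·32.4 = 203.8 rad/s
For an in-line slider-crank, x = r cosθ + √(L² − r² sin²θ), so v = −rω sinθ·[1 + r cosθ/√(L² − r² sin²θ)].
With r = 0.0171 m, L = 0.0634 m, θ = 18.3°: √(L² − r² sin²θ) = 0.063172 m.
v = −0.0171·203.8·0.31399·[1 + 0.0171·0.94943/0.063172] = -1.3752 m/s.
|v| = 1.3752 m/s.

1.38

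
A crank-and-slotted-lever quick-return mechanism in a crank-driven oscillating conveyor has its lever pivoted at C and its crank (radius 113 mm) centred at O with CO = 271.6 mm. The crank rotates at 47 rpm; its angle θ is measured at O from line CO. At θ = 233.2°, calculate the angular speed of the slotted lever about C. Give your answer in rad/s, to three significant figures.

ω = 4.922 rad/s (from 47 rpm).
Crank pin A relative to C: A = (d + r cosθ, r sinθ); lever angle φ = atan2(r sinθ, d + r cosθ).
Differentiating tanφ: φ̇ = rω(d cosθ + r)/(d² + r² + 2dr cosθ).
d² + r² + 2dr cosθ = |CA|² = 0.0497665 m²;  d cosθ + r = -0.049695 m.
|ω_lever| = |0.113·4.922·-0.049695| / 0.0497665 = 0.55537 rad/s.

0.555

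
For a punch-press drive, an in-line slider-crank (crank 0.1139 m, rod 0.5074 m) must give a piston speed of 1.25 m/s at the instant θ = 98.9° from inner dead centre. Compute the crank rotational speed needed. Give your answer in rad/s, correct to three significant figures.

For an in-line slider-crank, |v_piston| = rω|sinθ|·[1 + r cosθ/√(L² − r² sin²θ)].
With r = 0.1139 m, L = 0.5074 m, θ = 98.9°: the bracketed kinematic factor |dx/dθ| = 0.10852 m.
ω = v/|dx/dθ| = 1.25/0.10852 = 11.519 rad/s.

11.5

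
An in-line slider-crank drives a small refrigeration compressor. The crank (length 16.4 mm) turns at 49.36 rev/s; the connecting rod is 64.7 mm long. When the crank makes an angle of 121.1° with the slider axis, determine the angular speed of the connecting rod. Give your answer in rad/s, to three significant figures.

ω = 310.1 rad/s (converted from 49.36 rev/s).
The rod makes angle φ with the slider axis where L sinφ = r sinθ; differentiating, L cosφ·φ̇ = r ω cosθ.
L cosφ = √(L² − r² sin²θ) = 0.063158 m.
|ω_rod| = r ω |cosθ| / √(L² − r² sin²θ) = 0.0164·310.1·0.51653/0.063158 = 41.598 rad/s.

41.6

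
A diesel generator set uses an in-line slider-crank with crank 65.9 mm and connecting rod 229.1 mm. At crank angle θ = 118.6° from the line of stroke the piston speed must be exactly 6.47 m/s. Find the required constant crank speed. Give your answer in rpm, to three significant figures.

For an in-line slider-crank, |v_piston| = rω|sinθ|·[1 + r cosθ/√(L² − r² sin²θ)].
With r = 0.0659 m, L = 0.2291 m, θ = 118.6°: the bracketed kinematic factor |dx/dθ| = 0.049625 m.
ω = v/|dx/dθ| = 6.47/0.049625 = 130.38 rad/s.
N = 60ω/(2π) = 1245 rpm.

1250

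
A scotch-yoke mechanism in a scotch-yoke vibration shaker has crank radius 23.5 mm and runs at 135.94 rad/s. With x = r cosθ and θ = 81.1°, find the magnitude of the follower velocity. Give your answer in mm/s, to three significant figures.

3160

ω = 135.9 rad/s
x = r cosθ ⇒ ẋ = −rω sinθ.
|v| = rω|sinθ| = 0.0235·135.9·|sin 81.1°| = 3.1561 m/s = 3156.1 mm/s.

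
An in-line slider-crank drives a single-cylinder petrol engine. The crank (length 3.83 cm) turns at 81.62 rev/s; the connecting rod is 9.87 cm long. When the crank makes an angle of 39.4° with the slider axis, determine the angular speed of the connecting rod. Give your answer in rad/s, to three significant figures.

ω = 512.8 rad/s (converted from 81.62 rev/s).
The rod makes angle φ with the slider axis where L sinφ = r sinθ; differentiating, L cosφ·φ̇ = r ω cosθ.
L cosφ = √(L² − r² sin²θ) = 0.095659 m.
|ω_rod| = r ω |cosθ| / √(L² − r² sin²θ) = 0.0383·512.8·0.77273/0.095659 = 158.66 rad/s.

159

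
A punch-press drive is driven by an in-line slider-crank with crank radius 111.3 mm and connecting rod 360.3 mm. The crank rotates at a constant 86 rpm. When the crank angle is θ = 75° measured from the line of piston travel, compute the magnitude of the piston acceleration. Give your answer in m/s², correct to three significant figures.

ω = 2π·86/60 = 9.006 rad/s
x(θ) = r cosθ + √(L² − r² sin²θ); with ω constant, a = ω²·d²x/dθ².
d²x/dθ² = −r cosθ − r²(cos2θ)/√u − r⁴ sin²2θ/(4u^{3/2}),  u = L² − r² sin²θ = 0.118258 m².
Substituting r = 0.1113 m, L = 0.3603 m, θ = 75°: d²x/dθ² = +0.0021541 m.
a = ω²·d²x/dθ² = (9.006)²·(+0.0021541) = +0.17471 m/s²;  |a| = 0.17471 m/s².

0.175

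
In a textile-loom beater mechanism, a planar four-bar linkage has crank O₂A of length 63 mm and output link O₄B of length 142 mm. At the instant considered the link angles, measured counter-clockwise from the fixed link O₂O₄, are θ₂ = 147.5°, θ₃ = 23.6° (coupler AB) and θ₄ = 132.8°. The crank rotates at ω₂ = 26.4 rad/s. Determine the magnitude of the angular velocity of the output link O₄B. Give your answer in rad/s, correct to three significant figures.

10.3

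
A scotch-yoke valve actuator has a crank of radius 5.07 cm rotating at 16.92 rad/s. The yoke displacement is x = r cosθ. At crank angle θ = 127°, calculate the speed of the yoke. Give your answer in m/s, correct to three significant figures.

0.685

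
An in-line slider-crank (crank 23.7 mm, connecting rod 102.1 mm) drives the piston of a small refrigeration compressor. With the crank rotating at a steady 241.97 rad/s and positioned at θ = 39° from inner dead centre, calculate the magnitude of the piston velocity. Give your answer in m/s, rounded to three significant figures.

ω = 242 rad/s
For an in-line slider-crank, x = r cosθ + √(L² − r² sin²θ), so v = −rω sinθ·[1 + r cosθ/√(L² − r² sin²θ)].
With r = 0.0237 m, L = 0.1021 m, θ = 39°: √(L² − r² sin²θ) = 0.101 m.
v = −0.0237·242·0.62932·[1 + 0.0237·0.77715/0.101] = -4.2671 m/s.
|v| = 4.2671 m/s.

4.27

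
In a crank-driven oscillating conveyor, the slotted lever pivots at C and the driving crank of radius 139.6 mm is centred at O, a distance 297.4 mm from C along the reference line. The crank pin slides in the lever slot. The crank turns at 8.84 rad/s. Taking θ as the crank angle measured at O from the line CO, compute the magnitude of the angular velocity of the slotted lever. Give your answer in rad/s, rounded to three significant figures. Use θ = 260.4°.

ω = 8.84 rad/s
Crank pin A relative to C: A = (d + r cosθ, r sinθ); lever angle φ = atan2(r sinθ, d + r cosθ).
Differentiating tanφ: φ̇ = rω(d cosθ + r)/(d² + r² + 2dr cosθ).
d² + r² + 2dr cosθ = |CA|² = 0.0940874 m²;  d cosθ + r = +0.090003 m.
|ω_lever| = |0.1396·8.84·+0.090003| / 0.0940874 = 1.1805 rad/s.

1.18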